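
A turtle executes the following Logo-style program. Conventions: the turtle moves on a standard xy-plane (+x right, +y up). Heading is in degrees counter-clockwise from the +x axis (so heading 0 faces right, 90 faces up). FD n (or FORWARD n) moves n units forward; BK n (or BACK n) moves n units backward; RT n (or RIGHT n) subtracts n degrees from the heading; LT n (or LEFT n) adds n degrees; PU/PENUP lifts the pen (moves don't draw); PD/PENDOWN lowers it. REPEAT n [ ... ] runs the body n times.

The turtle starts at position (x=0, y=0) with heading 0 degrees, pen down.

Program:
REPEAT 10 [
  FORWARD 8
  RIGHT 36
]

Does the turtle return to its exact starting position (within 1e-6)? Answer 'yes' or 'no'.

Executing turtle program step by step:
Start: pos=(0,0), heading=0, pen down
REPEAT 10 [
  -- iteration 1/10 --
  FD 8: (0,0) -> (8,0) [heading=0, draw]
  RT 36: heading 0 -> 324
  -- iteration 2/10 --
  FD 8: (8,0) -> (14.472,-4.702) [heading=324, draw]
  RT 36: heading 324 -> 288
  -- iteration 3/10 --
  FD 8: (14.472,-4.702) -> (16.944,-12.311) [heading=288, draw]
  RT 36: heading 288 -> 252
  -- iteration 4/10 --
  FD 8: (16.944,-12.311) -> (14.472,-19.919) [heading=252, draw]
  RT 36: heading 252 -> 216
  -- iteration 5/10 --
  FD 8: (14.472,-19.919) -> (8,-24.621) [heading=216, draw]
  RT 36: heading 216 -> 180
  -- iteration 6/10 --
  FD 8: (8,-24.621) -> (0,-24.621) [heading=180, draw]
  RT 36: heading 180 -> 144
  -- iteration 7/10 --
  FD 8: (0,-24.621) -> (-6.472,-19.919) [heading=144, draw]
  RT 36: heading 144 -> 108
  -- iteration 8/10 --
  FD 8: (-6.472,-19.919) -> (-8.944,-12.311) [heading=108, draw]
  RT 36: heading 108 -> 72
  -- iteration 9/10 --
  FD 8: (-8.944,-12.311) -> (-6.472,-4.702) [heading=72, draw]
  RT 36: heading 72 -> 36
  -- iteration 10/10 --
  FD 8: (-6.472,-4.702) -> (0,0) [heading=36, draw]
  RT 36: heading 36 -> 0
]
Final: pos=(0,0), heading=0, 10 segment(s) drawn

Start position: (0, 0)
Final position: (0, 0)
Distance = 0; < 1e-6 -> CLOSED

Answer: yes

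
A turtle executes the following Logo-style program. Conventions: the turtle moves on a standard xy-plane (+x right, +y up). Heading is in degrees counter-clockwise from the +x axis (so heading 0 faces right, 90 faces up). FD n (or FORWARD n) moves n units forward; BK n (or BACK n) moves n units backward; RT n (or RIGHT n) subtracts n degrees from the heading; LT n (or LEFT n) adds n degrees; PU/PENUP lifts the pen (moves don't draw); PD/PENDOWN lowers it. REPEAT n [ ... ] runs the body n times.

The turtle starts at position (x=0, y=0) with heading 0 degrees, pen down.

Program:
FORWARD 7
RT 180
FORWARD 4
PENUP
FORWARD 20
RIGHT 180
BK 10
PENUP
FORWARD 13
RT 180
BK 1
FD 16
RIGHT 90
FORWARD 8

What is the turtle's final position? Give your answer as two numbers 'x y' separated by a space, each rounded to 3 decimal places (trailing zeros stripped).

Answer: -29 8

Derivation:
Executing turtle program step by step:
Start: pos=(0,0), heading=0, pen down
FD 7: (0,0) -> (7,0) [heading=0, draw]
RT 180: heading 0 -> 180
FD 4: (7,0) -> (3,0) [heading=180, draw]
PU: pen up
FD 20: (3,0) -> (-17,0) [heading=180, move]
RT 180: heading 180 -> 0
BK 10: (-17,0) -> (-27,0) [heading=0, move]
PU: pen up
FD 13: (-27,0) -> (-14,0) [heading=0, move]
RT 180: heading 0 -> 180
BK 1: (-14,0) -> (-13,0) [heading=180, move]
FD 16: (-13,0) -> (-29,0) [heading=180, move]
RT 90: heading 180 -> 90
FD 8: (-29,0) -> (-29,8) [heading=90, move]
Final: pos=(-29,8), heading=90, 2 segment(s) drawn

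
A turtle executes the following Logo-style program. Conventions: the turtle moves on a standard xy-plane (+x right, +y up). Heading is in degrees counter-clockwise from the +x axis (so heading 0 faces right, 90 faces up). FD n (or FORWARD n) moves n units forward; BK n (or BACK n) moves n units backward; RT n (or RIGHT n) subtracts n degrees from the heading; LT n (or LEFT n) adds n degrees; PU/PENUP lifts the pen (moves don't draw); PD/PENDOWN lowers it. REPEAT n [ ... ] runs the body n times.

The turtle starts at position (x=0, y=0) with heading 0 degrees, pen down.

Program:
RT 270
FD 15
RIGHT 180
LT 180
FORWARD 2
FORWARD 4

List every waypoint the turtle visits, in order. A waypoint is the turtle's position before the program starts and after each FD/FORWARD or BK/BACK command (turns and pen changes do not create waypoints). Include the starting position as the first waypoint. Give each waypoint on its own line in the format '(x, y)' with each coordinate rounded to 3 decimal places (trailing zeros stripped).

Executing turtle program step by step:
Start: pos=(0,0), heading=0, pen down
RT 270: heading 0 -> 90
FD 15: (0,0) -> (0,15) [heading=90, draw]
RT 180: heading 90 -> 270
LT 180: heading 270 -> 90
FD 2: (0,15) -> (0,17) [heading=90, draw]
FD 4: (0,17) -> (0,21) [heading=90, draw]
Final: pos=(0,21), heading=90, 3 segment(s) drawn
Waypoints (4 total):
(0, 0)
(0, 15)
(0, 17)
(0, 21)

Answer: (0, 0)
(0, 15)
(0, 17)
(0, 21)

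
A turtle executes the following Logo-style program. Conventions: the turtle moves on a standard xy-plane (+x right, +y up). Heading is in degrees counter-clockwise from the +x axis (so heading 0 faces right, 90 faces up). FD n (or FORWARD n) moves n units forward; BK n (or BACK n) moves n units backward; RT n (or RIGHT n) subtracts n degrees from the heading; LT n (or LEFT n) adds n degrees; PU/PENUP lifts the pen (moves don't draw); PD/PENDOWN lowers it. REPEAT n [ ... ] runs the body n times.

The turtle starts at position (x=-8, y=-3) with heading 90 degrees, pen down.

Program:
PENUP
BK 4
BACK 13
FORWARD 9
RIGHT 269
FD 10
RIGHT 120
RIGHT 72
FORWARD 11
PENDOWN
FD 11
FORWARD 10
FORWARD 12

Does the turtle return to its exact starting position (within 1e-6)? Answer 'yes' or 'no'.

Answer: no

Derivation:
Executing turtle program step by step:
Start: pos=(-8,-3), heading=90, pen down
PU: pen up
BK 4: (-8,-3) -> (-8,-7) [heading=90, move]
BK 13: (-8,-7) -> (-8,-20) [heading=90, move]
FD 9: (-8,-20) -> (-8,-11) [heading=90, move]
RT 269: heading 90 -> 181
FD 10: (-8,-11) -> (-17.998,-11.175) [heading=181, move]
RT 120: heading 181 -> 61
RT 72: heading 61 -> 349
FD 11: (-17.998,-11.175) -> (-7.201,-13.273) [heading=349, move]
PD: pen down
FD 11: (-7.201,-13.273) -> (3.597,-15.372) [heading=349, draw]
FD 10: (3.597,-15.372) -> (13.414,-17.28) [heading=349, draw]
FD 12: (13.414,-17.28) -> (25.193,-19.57) [heading=349, draw]
Final: pos=(25.193,-19.57), heading=349, 3 segment(s) drawn

Start position: (-8, -3)
Final position: (25.193, -19.57)
Distance = 37.099; >= 1e-6 -> NOT closed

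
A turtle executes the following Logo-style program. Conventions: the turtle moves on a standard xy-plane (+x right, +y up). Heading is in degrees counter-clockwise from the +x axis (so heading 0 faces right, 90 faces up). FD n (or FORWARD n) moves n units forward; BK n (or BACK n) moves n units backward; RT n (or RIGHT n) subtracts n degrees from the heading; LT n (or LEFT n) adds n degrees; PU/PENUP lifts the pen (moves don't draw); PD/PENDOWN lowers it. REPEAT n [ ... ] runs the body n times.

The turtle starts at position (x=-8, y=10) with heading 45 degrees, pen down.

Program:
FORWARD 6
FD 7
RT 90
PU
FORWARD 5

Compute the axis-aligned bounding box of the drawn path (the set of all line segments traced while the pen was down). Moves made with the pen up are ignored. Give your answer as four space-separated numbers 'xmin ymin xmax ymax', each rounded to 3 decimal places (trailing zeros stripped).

Answer: -8 10 1.192 19.192

Derivation:
Executing turtle program step by step:
Start: pos=(-8,10), heading=45, pen down
FD 6: (-8,10) -> (-3.757,14.243) [heading=45, draw]
FD 7: (-3.757,14.243) -> (1.192,19.192) [heading=45, draw]
RT 90: heading 45 -> 315
PU: pen up
FD 5: (1.192,19.192) -> (4.728,15.657) [heading=315, move]
Final: pos=(4.728,15.657), heading=315, 2 segment(s) drawn

Segment endpoints: x in {-8, -3.757, 1.192}, y in {10, 14.243, 19.192}
xmin=-8, ymin=10, xmax=1.192, ymax=19.192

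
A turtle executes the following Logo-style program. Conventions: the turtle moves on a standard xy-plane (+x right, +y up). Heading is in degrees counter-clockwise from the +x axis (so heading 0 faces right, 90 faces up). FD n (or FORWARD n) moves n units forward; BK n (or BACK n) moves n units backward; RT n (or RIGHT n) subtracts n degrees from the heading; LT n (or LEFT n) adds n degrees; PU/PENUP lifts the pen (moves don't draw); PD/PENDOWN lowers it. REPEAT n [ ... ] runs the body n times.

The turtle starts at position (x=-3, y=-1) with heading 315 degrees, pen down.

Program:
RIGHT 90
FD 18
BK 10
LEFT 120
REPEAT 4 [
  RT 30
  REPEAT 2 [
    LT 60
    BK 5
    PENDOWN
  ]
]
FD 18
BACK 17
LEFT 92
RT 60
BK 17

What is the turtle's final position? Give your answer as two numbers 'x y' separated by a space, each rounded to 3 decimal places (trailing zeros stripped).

Executing turtle program step by step:
Start: pos=(-3,-1), heading=315, pen down
RT 90: heading 315 -> 225
FD 18: (-3,-1) -> (-15.728,-13.728) [heading=225, draw]
BK 10: (-15.728,-13.728) -> (-8.657,-6.657) [heading=225, draw]
LT 120: heading 225 -> 345
REPEAT 4 [
  -- iteration 1/4 --
  RT 30: heading 345 -> 315
  REPEAT 2 [
    -- iteration 1/2 --
    LT 60: heading 315 -> 15
    BK 5: (-8.657,-6.657) -> (-13.486,-7.951) [heading=15, draw]
    PD: pen down
    -- iteration 2/2 --
    LT 60: heading 15 -> 75
    BK 5: (-13.486,-7.951) -> (-14.781,-12.781) [heading=75, draw]
    PD: pen down
  ]
  -- iteration 2/4 --
  RT 30: heading 75 -> 45
  REPEAT 2 [
    -- iteration 1/2 --
    LT 60: heading 45 -> 105
    BK 5: (-14.781,-12.781) -> (-13.486,-17.61) [heading=105, draw]
    PD: pen down
    -- iteration 2/2 --
    LT 60: heading 105 -> 165
    BK 5: (-13.486,-17.61) -> (-8.657,-18.904) [heading=165, draw]
    PD: pen down
  ]
  -- iteration 3/4 --
  RT 30: heading 165 -> 135
  REPEAT 2 [
    -- iteration 1/2 --
    LT 60: heading 135 -> 195
    BK 5: (-8.657,-18.904) -> (-3.827,-17.61) [heading=195, draw]
    PD: pen down
    -- iteration 2/2 --
    LT 60: heading 195 -> 255
    BK 5: (-3.827,-17.61) -> (-2.533,-12.781) [heading=255, draw]
    PD: pen down
  ]
  -- iteration 4/4 --
  RT 30: heading 255 -> 225
  REPEAT 2 [
    -- iteration 1/2 --
    LT 60: heading 225 -> 285
    BK 5: (-2.533,-12.781) -> (-3.827,-7.951) [heading=285, draw]
    PD: pen down
    -- iteration 2/2 --
    LT 60: heading 285 -> 345
    BK 5: (-3.827,-7.951) -> (-8.657,-6.657) [heading=345, draw]
    PD: pen down
  ]
]
FD 18: (-8.657,-6.657) -> (8.73,-11.316) [heading=345, draw]
BK 17: (8.73,-11.316) -> (-7.691,-6.916) [heading=345, draw]
LT 92: heading 345 -> 77
RT 60: heading 77 -> 17
BK 17: (-7.691,-6.916) -> (-23.948,-11.886) [heading=17, draw]
Final: pos=(-23.948,-11.886), heading=17, 13 segment(s) drawn

Answer: -23.948 -11.886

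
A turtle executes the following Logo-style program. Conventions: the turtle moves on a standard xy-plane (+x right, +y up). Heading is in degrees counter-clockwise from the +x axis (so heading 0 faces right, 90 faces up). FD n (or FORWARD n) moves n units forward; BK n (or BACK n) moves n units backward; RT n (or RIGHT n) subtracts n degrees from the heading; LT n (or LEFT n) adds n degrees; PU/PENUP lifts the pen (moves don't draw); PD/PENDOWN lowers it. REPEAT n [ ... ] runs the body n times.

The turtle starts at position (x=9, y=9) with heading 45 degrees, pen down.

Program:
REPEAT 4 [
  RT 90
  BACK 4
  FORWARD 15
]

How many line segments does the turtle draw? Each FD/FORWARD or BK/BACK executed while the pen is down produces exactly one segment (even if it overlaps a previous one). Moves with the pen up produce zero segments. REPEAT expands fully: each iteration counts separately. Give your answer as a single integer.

Answer: 8

Derivation:
Executing turtle program step by step:
Start: pos=(9,9), heading=45, pen down
REPEAT 4 [
  -- iteration 1/4 --
  RT 90: heading 45 -> 315
  BK 4: (9,9) -> (6.172,11.828) [heading=315, draw]
  FD 15: (6.172,11.828) -> (16.778,1.222) [heading=315, draw]
  -- iteration 2/4 --
  RT 90: heading 315 -> 225
  BK 4: (16.778,1.222) -> (19.607,4.05) [heading=225, draw]
  FD 15: (19.607,4.05) -> (9,-6.556) [heading=225, draw]
  -- iteration 3/4 --
  RT 90: heading 225 -> 135
  BK 4: (9,-6.556) -> (11.828,-9.385) [heading=135, draw]
  FD 15: (11.828,-9.385) -> (1.222,1.222) [heading=135, draw]
  -- iteration 4/4 --
  RT 90: heading 135 -> 45
  BK 4: (1.222,1.222) -> (-1.607,-1.607) [heading=45, draw]
  FD 15: (-1.607,-1.607) -> (9,9) [heading=45, draw]
]
Final: pos=(9,9), heading=45, 8 segment(s) drawn
Segments drawn: 8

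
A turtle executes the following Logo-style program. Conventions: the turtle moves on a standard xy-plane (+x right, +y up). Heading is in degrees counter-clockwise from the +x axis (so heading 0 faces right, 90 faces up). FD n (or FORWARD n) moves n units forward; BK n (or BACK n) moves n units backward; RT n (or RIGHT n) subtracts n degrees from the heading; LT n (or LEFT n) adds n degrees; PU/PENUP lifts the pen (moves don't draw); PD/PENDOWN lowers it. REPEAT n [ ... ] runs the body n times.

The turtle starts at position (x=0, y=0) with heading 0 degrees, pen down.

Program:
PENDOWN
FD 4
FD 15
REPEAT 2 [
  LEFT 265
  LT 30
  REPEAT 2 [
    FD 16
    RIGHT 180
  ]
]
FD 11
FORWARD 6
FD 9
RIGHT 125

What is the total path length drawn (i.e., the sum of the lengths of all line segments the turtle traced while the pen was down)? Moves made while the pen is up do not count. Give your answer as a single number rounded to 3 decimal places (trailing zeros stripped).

Executing turtle program step by step:
Start: pos=(0,0), heading=0, pen down
PD: pen down
FD 4: (0,0) -> (4,0) [heading=0, draw]
FD 15: (4,0) -> (19,0) [heading=0, draw]
REPEAT 2 [
  -- iteration 1/2 --
  LT 265: heading 0 -> 265
  LT 30: heading 265 -> 295
  REPEAT 2 [
    -- iteration 1/2 --
    FD 16: (19,0) -> (25.762,-14.501) [heading=295, draw]
    RT 180: heading 295 -> 115
    -- iteration 2/2 --
    FD 16: (25.762,-14.501) -> (19,0) [heading=115, draw]
    RT 180: heading 115 -> 295
  ]
  -- iteration 2/2 --
  LT 265: heading 295 -> 200
  LT 30: heading 200 -> 230
  REPEAT 2 [
    -- iteration 1/2 --
    FD 16: (19,0) -> (8.715,-12.257) [heading=230, draw]
    RT 180: heading 230 -> 50
    -- iteration 2/2 --
    FD 16: (8.715,-12.257) -> (19,0) [heading=50, draw]
    RT 180: heading 50 -> 230
  ]
]
FD 11: (19,0) -> (11.929,-8.426) [heading=230, draw]
FD 6: (11.929,-8.426) -> (8.073,-13.023) [heading=230, draw]
FD 9: (8.073,-13.023) -> (2.288,-19.917) [heading=230, draw]
RT 125: heading 230 -> 105
Final: pos=(2.288,-19.917), heading=105, 9 segment(s) drawn

Segment lengths:
  seg 1: (0,0) -> (4,0), length = 4
  seg 2: (4,0) -> (19,0), length = 15
  seg 3: (19,0) -> (25.762,-14.501), length = 16
  seg 4: (25.762,-14.501) -> (19,0), length = 16
  seg 5: (19,0) -> (8.715,-12.257), length = 16
  seg 6: (8.715,-12.257) -> (19,0), length = 16
  seg 7: (19,0) -> (11.929,-8.426), length = 11
  seg 8: (11.929,-8.426) -> (8.073,-13.023), length = 6
  seg 9: (8.073,-13.023) -> (2.288,-19.917), length = 9
Total = 109

Answer: 109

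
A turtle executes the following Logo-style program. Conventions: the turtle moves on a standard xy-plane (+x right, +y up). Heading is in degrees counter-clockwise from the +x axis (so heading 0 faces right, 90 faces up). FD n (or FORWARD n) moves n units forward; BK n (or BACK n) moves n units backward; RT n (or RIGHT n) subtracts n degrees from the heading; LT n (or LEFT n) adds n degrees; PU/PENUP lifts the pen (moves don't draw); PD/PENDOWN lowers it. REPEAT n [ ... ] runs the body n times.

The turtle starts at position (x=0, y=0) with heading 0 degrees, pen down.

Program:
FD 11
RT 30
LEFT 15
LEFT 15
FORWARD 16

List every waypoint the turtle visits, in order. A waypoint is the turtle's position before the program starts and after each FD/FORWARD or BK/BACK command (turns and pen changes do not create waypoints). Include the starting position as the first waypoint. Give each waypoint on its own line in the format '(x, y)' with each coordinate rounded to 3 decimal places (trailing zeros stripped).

Answer: (0, 0)
(11, 0)
(27, 0)

Derivation:
Executing turtle program step by step:
Start: pos=(0,0), heading=0, pen down
FD 11: (0,0) -> (11,0) [heading=0, draw]
RT 30: heading 0 -> 330
LT 15: heading 330 -> 345
LT 15: heading 345 -> 0
FD 16: (11,0) -> (27,0) [heading=0, draw]
Final: pos=(27,0), heading=0, 2 segment(s) drawn
Waypoints (3 total):
(0, 0)
(11, 0)
(27, 0)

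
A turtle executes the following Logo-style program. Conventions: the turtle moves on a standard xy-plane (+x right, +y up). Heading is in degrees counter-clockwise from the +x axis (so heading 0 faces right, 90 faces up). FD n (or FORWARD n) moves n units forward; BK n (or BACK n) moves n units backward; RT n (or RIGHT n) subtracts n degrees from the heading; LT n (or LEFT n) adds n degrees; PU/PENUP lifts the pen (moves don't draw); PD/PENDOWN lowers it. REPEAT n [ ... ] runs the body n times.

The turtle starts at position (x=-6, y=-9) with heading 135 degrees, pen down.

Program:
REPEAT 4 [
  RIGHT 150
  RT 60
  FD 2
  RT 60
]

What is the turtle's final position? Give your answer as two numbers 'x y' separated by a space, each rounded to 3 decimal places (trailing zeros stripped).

Answer: -6 -9

Derivation:
Executing turtle program step by step:
Start: pos=(-6,-9), heading=135, pen down
REPEAT 4 [
  -- iteration 1/4 --
  RT 150: heading 135 -> 345
  RT 60: heading 345 -> 285
  FD 2: (-6,-9) -> (-5.482,-10.932) [heading=285, draw]
  RT 60: heading 285 -> 225
  -- iteration 2/4 --
  RT 150: heading 225 -> 75
  RT 60: heading 75 -> 15
  FD 2: (-5.482,-10.932) -> (-3.551,-10.414) [heading=15, draw]
  RT 60: heading 15 -> 315
  -- iteration 3/4 --
  RT 150: heading 315 -> 165
  RT 60: heading 165 -> 105
  FD 2: (-3.551,-10.414) -> (-4.068,-8.482) [heading=105, draw]
  RT 60: heading 105 -> 45
  -- iteration 4/4 --
  RT 150: heading 45 -> 255
  RT 60: heading 255 -> 195
  FD 2: (-4.068,-8.482) -> (-6,-9) [heading=195, draw]
  RT 60: heading 195 -> 135
]
Final: pos=(-6,-9), heading=135, 4 segment(s) drawn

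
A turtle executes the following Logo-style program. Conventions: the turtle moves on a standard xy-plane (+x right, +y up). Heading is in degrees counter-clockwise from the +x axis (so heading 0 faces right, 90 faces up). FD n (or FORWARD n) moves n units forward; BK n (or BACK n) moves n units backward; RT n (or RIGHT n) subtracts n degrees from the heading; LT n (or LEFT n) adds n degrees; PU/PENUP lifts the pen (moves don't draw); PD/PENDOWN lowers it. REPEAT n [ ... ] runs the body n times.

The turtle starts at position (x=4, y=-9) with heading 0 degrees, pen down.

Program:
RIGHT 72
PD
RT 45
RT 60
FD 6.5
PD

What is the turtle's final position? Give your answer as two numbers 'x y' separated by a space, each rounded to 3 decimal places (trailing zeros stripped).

Answer: -2.491 -9.34

Derivation:
Executing turtle program step by step:
Start: pos=(4,-9), heading=0, pen down
RT 72: heading 0 -> 288
PD: pen down
RT 45: heading 288 -> 243
RT 60: heading 243 -> 183
FD 6.5: (4,-9) -> (-2.491,-9.34) [heading=183, draw]
PD: pen down
Final: pos=(-2.491,-9.34), heading=183, 1 segment(s) drawn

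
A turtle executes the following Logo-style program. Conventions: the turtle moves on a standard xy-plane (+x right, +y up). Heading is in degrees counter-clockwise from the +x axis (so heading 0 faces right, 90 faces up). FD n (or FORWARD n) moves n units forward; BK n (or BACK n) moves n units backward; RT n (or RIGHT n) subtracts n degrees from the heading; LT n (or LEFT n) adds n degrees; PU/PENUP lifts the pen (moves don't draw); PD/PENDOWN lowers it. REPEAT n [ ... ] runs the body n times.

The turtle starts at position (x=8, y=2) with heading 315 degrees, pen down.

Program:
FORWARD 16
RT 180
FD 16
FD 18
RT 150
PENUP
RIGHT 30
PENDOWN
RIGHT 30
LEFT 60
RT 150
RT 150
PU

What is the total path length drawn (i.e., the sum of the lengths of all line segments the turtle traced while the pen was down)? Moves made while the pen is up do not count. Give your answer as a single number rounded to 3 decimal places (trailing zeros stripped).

Executing turtle program step by step:
Start: pos=(8,2), heading=315, pen down
FD 16: (8,2) -> (19.314,-9.314) [heading=315, draw]
RT 180: heading 315 -> 135
FD 16: (19.314,-9.314) -> (8,2) [heading=135, draw]
FD 18: (8,2) -> (-4.728,14.728) [heading=135, draw]
RT 150: heading 135 -> 345
PU: pen up
RT 30: heading 345 -> 315
PD: pen down
RT 30: heading 315 -> 285
LT 60: heading 285 -> 345
RT 150: heading 345 -> 195
RT 150: heading 195 -> 45
PU: pen up
Final: pos=(-4.728,14.728), heading=45, 3 segment(s) drawn

Segment lengths:
  seg 1: (8,2) -> (19.314,-9.314), length = 16
  seg 2: (19.314,-9.314) -> (8,2), length = 16
  seg 3: (8,2) -> (-4.728,14.728), length = 18
Total = 50

Answer: 50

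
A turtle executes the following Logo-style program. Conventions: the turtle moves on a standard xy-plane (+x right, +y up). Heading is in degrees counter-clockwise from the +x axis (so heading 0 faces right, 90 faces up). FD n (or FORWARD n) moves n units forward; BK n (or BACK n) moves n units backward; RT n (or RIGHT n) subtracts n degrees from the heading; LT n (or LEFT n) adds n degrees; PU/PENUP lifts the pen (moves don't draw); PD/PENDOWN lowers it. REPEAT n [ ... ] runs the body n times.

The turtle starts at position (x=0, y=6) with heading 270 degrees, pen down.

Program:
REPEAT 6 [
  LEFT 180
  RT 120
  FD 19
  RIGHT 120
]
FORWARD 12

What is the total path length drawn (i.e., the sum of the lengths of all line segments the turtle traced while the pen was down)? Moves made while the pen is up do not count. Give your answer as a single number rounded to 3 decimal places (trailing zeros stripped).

Answer: 126

Derivation:
Executing turtle program step by step:
Start: pos=(0,6), heading=270, pen down
REPEAT 6 [
  -- iteration 1/6 --
  LT 180: heading 270 -> 90
  RT 120: heading 90 -> 330
  FD 19: (0,6) -> (16.454,-3.5) [heading=330, draw]
  RT 120: heading 330 -> 210
  -- iteration 2/6 --
  LT 180: heading 210 -> 30
  RT 120: heading 30 -> 270
  FD 19: (16.454,-3.5) -> (16.454,-22.5) [heading=270, draw]
  RT 120: heading 270 -> 150
  -- iteration 3/6 --
  LT 180: heading 150 -> 330
  RT 120: heading 330 -> 210
  FD 19: (16.454,-22.5) -> (0,-32) [heading=210, draw]
  RT 120: heading 210 -> 90
  -- iteration 4/6 --
  LT 180: heading 90 -> 270
  RT 120: heading 270 -> 150
  FD 19: (0,-32) -> (-16.454,-22.5) [heading=150, draw]
  RT 120: heading 150 -> 30
  -- iteration 5/6 --
  LT 180: heading 30 -> 210
  RT 120: heading 210 -> 90
  FD 19: (-16.454,-22.5) -> (-16.454,-3.5) [heading=90, draw]
  RT 120: heading 90 -> 330
  -- iteration 6/6 --
  LT 180: heading 330 -> 150
  RT 120: heading 150 -> 30
  FD 19: (-16.454,-3.5) -> (0,6) [heading=30, draw]
  RT 120: heading 30 -> 270
]
FD 12: (0,6) -> (0,-6) [heading=270, draw]
Final: pos=(0,-6), heading=270, 7 segment(s) drawn

Segment lengths:
  seg 1: (0,6) -> (16.454,-3.5), length = 19
  seg 2: (16.454,-3.5) -> (16.454,-22.5), length = 19
  seg 3: (16.454,-22.5) -> (0,-32), length = 19
  seg 4: (0,-32) -> (-16.454,-22.5), length = 19
  seg 5: (-16.454,-22.5) -> (-16.454,-3.5), length = 19
  seg 6: (-16.454,-3.5) -> (0,6), length = 19
  seg 7: (0,6) -> (0,-6), length = 12
Total = 126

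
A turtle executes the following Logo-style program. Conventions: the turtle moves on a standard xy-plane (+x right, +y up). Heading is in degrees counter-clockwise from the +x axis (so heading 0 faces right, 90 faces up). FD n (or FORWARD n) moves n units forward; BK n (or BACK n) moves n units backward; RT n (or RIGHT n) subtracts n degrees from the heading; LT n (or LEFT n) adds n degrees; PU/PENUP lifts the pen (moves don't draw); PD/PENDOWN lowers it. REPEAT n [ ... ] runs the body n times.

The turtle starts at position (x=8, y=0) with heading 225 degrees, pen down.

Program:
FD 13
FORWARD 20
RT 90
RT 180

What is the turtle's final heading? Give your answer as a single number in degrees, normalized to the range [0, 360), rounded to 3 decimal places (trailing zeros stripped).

Executing turtle program step by step:
Start: pos=(8,0), heading=225, pen down
FD 13: (8,0) -> (-1.192,-9.192) [heading=225, draw]
FD 20: (-1.192,-9.192) -> (-15.335,-23.335) [heading=225, draw]
RT 90: heading 225 -> 135
RT 180: heading 135 -> 315
Final: pos=(-15.335,-23.335), heading=315, 2 segment(s) drawn

Answer: 315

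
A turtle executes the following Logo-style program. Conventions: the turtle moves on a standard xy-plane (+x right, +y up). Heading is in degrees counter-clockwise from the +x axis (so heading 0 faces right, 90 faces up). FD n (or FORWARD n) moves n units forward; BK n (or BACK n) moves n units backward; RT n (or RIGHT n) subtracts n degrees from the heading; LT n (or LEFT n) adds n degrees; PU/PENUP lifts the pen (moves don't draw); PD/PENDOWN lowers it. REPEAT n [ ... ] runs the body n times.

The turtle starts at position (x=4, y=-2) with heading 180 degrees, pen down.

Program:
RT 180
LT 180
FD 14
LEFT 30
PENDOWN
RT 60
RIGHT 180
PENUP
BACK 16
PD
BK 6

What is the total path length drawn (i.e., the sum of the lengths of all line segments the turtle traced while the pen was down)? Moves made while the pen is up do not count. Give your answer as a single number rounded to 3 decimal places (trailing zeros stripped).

Executing turtle program step by step:
Start: pos=(4,-2), heading=180, pen down
RT 180: heading 180 -> 0
LT 180: heading 0 -> 180
FD 14: (4,-2) -> (-10,-2) [heading=180, draw]
LT 30: heading 180 -> 210
PD: pen down
RT 60: heading 210 -> 150
RT 180: heading 150 -> 330
PU: pen up
BK 16: (-10,-2) -> (-23.856,6) [heading=330, move]
PD: pen down
BK 6: (-23.856,6) -> (-29.053,9) [heading=330, draw]
Final: pos=(-29.053,9), heading=330, 2 segment(s) drawn

Segment lengths:
  seg 1: (4,-2) -> (-10,-2), length = 14
  seg 2: (-23.856,6) -> (-29.053,9), length = 6
Total = 20

Answer: 20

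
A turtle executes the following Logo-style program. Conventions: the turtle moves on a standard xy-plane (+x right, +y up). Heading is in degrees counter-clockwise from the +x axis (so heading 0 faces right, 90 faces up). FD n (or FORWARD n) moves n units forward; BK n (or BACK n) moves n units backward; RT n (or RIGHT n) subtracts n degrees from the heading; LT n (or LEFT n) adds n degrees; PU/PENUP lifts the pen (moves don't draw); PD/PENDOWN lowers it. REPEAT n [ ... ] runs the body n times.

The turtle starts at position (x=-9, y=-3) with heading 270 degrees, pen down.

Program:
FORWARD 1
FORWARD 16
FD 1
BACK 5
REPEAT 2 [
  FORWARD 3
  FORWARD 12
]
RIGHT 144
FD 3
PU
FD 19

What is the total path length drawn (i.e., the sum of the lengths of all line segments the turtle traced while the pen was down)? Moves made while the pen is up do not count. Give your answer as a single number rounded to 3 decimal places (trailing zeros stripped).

Answer: 56

Derivation:
Executing turtle program step by step:
Start: pos=(-9,-3), heading=270, pen down
FD 1: (-9,-3) -> (-9,-4) [heading=270, draw]
FD 16: (-9,-4) -> (-9,-20) [heading=270, draw]
FD 1: (-9,-20) -> (-9,-21) [heading=270, draw]
BK 5: (-9,-21) -> (-9,-16) [heading=270, draw]
REPEAT 2 [
  -- iteration 1/2 --
  FD 3: (-9,-16) -> (-9,-19) [heading=270, draw]
  FD 12: (-9,-19) -> (-9,-31) [heading=270, draw]
  -- iteration 2/2 --
  FD 3: (-9,-31) -> (-9,-34) [heading=270, draw]
  FD 12: (-9,-34) -> (-9,-46) [heading=270, draw]
]
RT 144: heading 270 -> 126
FD 3: (-9,-46) -> (-10.763,-43.573) [heading=126, draw]
PU: pen up
FD 19: (-10.763,-43.573) -> (-21.931,-28.202) [heading=126, move]
Final: pos=(-21.931,-28.202), heading=126, 9 segment(s) drawn

Segment lengths:
  seg 1: (-9,-3) -> (-9,-4), length = 1
  seg 2: (-9,-4) -> (-9,-20), length = 16
  seg 3: (-9,-20) -> (-9,-21), length = 1
  seg 4: (-9,-21) -> (-9,-16), length = 5
  seg 5: (-9,-16) -> (-9,-19), length = 3
  seg 6: (-9,-19) -> (-9,-31), length = 12
  seg 7: (-9,-31) -> (-9,-34), length = 3
  seg 8: (-9,-34) -> (-9,-46), length = 12
  seg 9: (-9,-46) -> (-10.763,-43.573), length = 3
Total = 56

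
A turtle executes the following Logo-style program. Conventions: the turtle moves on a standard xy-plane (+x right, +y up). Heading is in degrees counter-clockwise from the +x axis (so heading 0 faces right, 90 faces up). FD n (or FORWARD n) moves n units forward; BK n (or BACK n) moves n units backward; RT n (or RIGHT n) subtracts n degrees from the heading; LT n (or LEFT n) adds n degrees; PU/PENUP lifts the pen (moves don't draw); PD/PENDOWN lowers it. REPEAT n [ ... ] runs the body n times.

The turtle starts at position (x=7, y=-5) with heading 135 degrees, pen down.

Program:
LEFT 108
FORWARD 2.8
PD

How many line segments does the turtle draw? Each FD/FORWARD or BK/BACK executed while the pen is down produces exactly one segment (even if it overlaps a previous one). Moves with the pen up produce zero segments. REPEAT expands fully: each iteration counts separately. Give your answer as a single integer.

Executing turtle program step by step:
Start: pos=(7,-5), heading=135, pen down
LT 108: heading 135 -> 243
FD 2.8: (7,-5) -> (5.729,-7.495) [heading=243, draw]
PD: pen down
Final: pos=(5.729,-7.495), heading=243, 1 segment(s) drawn
Segments drawn: 1

Answer: 1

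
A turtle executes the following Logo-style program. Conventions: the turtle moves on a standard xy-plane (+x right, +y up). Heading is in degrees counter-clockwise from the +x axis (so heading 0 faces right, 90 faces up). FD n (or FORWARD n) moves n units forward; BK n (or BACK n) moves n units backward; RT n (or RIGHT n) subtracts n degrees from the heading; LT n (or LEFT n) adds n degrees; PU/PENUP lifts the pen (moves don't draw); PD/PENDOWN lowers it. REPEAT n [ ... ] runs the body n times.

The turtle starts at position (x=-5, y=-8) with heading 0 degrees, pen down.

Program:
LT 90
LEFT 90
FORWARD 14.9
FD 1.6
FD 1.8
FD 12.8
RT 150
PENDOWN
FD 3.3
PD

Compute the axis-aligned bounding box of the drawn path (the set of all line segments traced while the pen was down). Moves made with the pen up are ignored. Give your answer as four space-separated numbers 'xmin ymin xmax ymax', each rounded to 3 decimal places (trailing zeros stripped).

Answer: -36.1 -8 -5 -6.35

Derivation:
Executing turtle program step by step:
Start: pos=(-5,-8), heading=0, pen down
LT 90: heading 0 -> 90
LT 90: heading 90 -> 180
FD 14.9: (-5,-8) -> (-19.9,-8) [heading=180, draw]
FD 1.6: (-19.9,-8) -> (-21.5,-8) [heading=180, draw]
FD 1.8: (-21.5,-8) -> (-23.3,-8) [heading=180, draw]
FD 12.8: (-23.3,-8) -> (-36.1,-8) [heading=180, draw]
RT 150: heading 180 -> 30
PD: pen down
FD 3.3: (-36.1,-8) -> (-33.242,-6.35) [heading=30, draw]
PD: pen down
Final: pos=(-33.242,-6.35), heading=30, 5 segment(s) drawn

Segment endpoints: x in {-36.1, -33.242, -23.3, -21.5, -19.9, -5}, y in {-8, -8, -8, -6.35}
xmin=-36.1, ymin=-8, xmax=-5, ymax=-6.35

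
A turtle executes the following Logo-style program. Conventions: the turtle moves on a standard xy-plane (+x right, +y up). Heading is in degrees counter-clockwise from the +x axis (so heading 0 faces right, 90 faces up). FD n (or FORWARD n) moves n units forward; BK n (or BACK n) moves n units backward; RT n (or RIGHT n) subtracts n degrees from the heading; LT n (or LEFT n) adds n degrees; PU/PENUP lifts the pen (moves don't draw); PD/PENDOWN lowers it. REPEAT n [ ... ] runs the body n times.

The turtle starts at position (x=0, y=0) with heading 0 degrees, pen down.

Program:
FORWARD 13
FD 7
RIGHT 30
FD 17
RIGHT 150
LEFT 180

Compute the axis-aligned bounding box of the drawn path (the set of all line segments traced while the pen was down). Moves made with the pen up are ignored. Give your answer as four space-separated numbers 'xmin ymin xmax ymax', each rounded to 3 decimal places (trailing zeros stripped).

Answer: 0 -8.5 34.722 0

Derivation:
Executing turtle program step by step:
Start: pos=(0,0), heading=0, pen down
FD 13: (0,0) -> (13,0) [heading=0, draw]
FD 7: (13,0) -> (20,0) [heading=0, draw]
RT 30: heading 0 -> 330
FD 17: (20,0) -> (34.722,-8.5) [heading=330, draw]
RT 150: heading 330 -> 180
LT 180: heading 180 -> 0
Final: pos=(34.722,-8.5), heading=0, 3 segment(s) drawn

Segment endpoints: x in {0, 13, 20, 34.722}, y in {-8.5, 0}
xmin=0, ymin=-8.5, xmax=34.722, ymax=0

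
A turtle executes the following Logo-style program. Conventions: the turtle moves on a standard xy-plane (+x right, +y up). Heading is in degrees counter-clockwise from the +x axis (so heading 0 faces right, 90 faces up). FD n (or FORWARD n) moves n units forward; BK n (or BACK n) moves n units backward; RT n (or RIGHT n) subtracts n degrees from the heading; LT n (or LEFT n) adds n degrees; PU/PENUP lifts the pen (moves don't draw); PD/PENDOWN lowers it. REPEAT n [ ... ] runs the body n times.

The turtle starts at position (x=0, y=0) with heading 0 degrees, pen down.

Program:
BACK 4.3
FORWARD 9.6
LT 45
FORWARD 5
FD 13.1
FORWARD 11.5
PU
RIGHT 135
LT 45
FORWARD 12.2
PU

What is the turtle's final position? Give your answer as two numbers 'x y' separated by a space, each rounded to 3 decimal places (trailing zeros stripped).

Answer: 34.857 12.304

Derivation:
Executing turtle program step by step:
Start: pos=(0,0), heading=0, pen down
BK 4.3: (0,0) -> (-4.3,0) [heading=0, draw]
FD 9.6: (-4.3,0) -> (5.3,0) [heading=0, draw]
LT 45: heading 0 -> 45
FD 5: (5.3,0) -> (8.836,3.536) [heading=45, draw]
FD 13.1: (8.836,3.536) -> (18.099,12.799) [heading=45, draw]
FD 11.5: (18.099,12.799) -> (26.23,20.93) [heading=45, draw]
PU: pen up
RT 135: heading 45 -> 270
LT 45: heading 270 -> 315
FD 12.2: (26.23,20.93) -> (34.857,12.304) [heading=315, move]
PU: pen up
Final: pos=(34.857,12.304), heading=315, 5 segment(s) drawn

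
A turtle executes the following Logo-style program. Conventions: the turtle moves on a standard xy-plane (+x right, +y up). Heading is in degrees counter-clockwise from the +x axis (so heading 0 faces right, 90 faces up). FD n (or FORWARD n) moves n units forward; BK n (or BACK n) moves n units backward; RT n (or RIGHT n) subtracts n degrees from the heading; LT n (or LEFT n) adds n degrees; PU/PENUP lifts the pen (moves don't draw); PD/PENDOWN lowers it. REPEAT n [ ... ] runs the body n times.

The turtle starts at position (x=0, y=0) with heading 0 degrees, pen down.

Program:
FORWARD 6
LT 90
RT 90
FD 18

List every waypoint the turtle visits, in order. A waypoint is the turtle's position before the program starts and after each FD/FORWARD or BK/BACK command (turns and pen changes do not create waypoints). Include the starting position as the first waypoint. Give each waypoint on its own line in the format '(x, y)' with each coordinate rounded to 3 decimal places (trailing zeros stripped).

Executing turtle program step by step:
Start: pos=(0,0), heading=0, pen down
FD 6: (0,0) -> (6,0) [heading=0, draw]
LT 90: heading 0 -> 90
RT 90: heading 90 -> 0
FD 18: (6,0) -> (24,0) [heading=0, draw]
Final: pos=(24,0), heading=0, 2 segment(s) drawn
Waypoints (3 total):
(0, 0)
(6, 0)
(24, 0)

Answer: (0, 0)
(6, 0)
(24, 0)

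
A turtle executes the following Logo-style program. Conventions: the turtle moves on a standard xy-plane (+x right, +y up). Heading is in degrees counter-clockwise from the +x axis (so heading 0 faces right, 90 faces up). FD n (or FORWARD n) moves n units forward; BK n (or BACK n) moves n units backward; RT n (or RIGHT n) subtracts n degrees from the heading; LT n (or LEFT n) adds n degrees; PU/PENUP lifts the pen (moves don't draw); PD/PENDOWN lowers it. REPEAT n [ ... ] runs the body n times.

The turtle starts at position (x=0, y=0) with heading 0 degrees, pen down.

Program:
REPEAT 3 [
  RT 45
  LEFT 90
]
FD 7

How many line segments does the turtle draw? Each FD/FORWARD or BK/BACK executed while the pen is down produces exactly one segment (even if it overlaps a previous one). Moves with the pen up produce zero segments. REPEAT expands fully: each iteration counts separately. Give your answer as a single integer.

Executing turtle program step by step:
Start: pos=(0,0), heading=0, pen down
REPEAT 3 [
  -- iteration 1/3 --
  RT 45: heading 0 -> 315
  LT 90: heading 315 -> 45
  -- iteration 2/3 --
  RT 45: heading 45 -> 0
  LT 90: heading 0 -> 90
  -- iteration 3/3 --
  RT 45: heading 90 -> 45
  LT 90: heading 45 -> 135
]
FD 7: (0,0) -> (-4.95,4.95) [heading=135, draw]
Final: pos=(-4.95,4.95), heading=135, 1 segment(s) drawn
Segments drawn: 1

Answer: 1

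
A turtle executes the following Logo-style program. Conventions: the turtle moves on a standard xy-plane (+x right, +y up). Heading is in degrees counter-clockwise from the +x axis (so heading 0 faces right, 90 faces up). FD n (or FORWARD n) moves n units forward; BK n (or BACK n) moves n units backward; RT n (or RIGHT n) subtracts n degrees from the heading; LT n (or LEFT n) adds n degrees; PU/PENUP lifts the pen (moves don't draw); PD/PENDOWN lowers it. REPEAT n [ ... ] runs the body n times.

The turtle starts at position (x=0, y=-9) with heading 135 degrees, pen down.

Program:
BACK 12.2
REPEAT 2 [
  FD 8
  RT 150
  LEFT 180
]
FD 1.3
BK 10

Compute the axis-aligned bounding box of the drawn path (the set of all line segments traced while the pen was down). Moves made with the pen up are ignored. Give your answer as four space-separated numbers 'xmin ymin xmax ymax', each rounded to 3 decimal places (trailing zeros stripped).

Executing turtle program step by step:
Start: pos=(0,-9), heading=135, pen down
BK 12.2: (0,-9) -> (8.627,-17.627) [heading=135, draw]
REPEAT 2 [
  -- iteration 1/2 --
  FD 8: (8.627,-17.627) -> (2.97,-11.97) [heading=135, draw]
  RT 150: heading 135 -> 345
  LT 180: heading 345 -> 165
  -- iteration 2/2 --
  FD 8: (2.97,-11.97) -> (-4.758,-9.899) [heading=165, draw]
  RT 150: heading 165 -> 15
  LT 180: heading 15 -> 195
]
FD 1.3: (-4.758,-9.899) -> (-6.013,-10.236) [heading=195, draw]
BK 10: (-6.013,-10.236) -> (3.646,-7.648) [heading=195, draw]
Final: pos=(3.646,-7.648), heading=195, 5 segment(s) drawn

Segment endpoints: x in {-6.013, -4.758, 0, 2.97, 3.646, 8.627}, y in {-17.627, -11.97, -10.236, -9.899, -9, -7.648}
xmin=-6.013, ymin=-17.627, xmax=8.627, ymax=-7.648

Answer: -6.013 -17.627 8.627 -7.648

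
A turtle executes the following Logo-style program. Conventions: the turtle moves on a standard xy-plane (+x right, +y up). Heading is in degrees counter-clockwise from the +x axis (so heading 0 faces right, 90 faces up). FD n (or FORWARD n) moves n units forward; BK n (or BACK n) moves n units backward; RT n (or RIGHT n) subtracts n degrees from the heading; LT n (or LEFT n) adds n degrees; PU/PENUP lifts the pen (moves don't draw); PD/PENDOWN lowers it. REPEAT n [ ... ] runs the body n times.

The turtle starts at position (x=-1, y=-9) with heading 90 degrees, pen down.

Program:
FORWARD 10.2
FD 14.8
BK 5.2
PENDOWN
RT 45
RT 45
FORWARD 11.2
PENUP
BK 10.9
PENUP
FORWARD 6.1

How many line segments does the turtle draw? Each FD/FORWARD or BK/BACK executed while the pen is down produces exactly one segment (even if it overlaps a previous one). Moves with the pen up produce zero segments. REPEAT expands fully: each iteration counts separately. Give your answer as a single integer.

Executing turtle program step by step:
Start: pos=(-1,-9), heading=90, pen down
FD 10.2: (-1,-9) -> (-1,1.2) [heading=90, draw]
FD 14.8: (-1,1.2) -> (-1,16) [heading=90, draw]
BK 5.2: (-1,16) -> (-1,10.8) [heading=90, draw]
PD: pen down
RT 45: heading 90 -> 45
RT 45: heading 45 -> 0
FD 11.2: (-1,10.8) -> (10.2,10.8) [heading=0, draw]
PU: pen up
BK 10.9: (10.2,10.8) -> (-0.7,10.8) [heading=0, move]
PU: pen up
FD 6.1: (-0.7,10.8) -> (5.4,10.8) [heading=0, move]
Final: pos=(5.4,10.8), heading=0, 4 segment(s) drawn
Segments drawn: 4

Answer: 4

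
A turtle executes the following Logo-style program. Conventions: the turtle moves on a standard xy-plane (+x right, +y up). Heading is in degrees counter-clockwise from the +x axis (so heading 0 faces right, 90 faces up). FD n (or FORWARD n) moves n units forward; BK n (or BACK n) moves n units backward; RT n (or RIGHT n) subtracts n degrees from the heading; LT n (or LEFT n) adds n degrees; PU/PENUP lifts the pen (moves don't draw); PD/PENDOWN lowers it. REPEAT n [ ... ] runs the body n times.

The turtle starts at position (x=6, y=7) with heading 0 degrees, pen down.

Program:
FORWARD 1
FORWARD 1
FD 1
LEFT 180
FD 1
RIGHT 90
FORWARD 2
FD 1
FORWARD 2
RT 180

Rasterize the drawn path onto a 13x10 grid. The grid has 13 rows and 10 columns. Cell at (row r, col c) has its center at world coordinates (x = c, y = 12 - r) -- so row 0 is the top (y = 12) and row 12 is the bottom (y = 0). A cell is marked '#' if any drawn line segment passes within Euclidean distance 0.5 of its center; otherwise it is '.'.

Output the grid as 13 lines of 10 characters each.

Segment 0: (6,7) -> (7,7)
Segment 1: (7,7) -> (8,7)
Segment 2: (8,7) -> (9,7)
Segment 3: (9,7) -> (8,7)
Segment 4: (8,7) -> (8,9)
Segment 5: (8,9) -> (8,10)
Segment 6: (8,10) -> (8,12)

Answer: ........#.
........#.
........#.
........#.
........#.
......####
..........
..........
..........
..........
..........
..........
..........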